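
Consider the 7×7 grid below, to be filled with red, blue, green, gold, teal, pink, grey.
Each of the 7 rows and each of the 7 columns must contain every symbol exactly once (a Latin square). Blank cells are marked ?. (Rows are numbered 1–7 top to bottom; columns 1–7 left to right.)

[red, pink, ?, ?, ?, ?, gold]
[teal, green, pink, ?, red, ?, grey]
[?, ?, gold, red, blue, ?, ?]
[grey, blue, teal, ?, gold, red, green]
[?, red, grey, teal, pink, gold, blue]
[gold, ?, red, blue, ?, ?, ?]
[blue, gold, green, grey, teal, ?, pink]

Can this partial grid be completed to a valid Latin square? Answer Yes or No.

Row 7, column 6: row 7 together with column 6 already contain {red, blue, green, gold, teal, pink, grey} — every symbol — so nothing can go there. The grid has no valid completion.

No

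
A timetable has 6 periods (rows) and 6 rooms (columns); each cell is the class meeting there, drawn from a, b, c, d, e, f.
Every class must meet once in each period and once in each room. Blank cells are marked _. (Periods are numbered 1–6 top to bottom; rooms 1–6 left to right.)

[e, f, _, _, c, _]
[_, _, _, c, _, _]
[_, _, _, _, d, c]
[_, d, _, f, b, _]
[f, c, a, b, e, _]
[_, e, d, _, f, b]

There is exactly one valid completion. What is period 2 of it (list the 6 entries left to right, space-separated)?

d b e c a f

Period 2, room 5: period 2 has {c} and room 5 has {b, c, d, e, f}, leaving only a.
Period 2, room 2: period 2 has {a, c} and room 2 has {c, d, e, f}, leaving only b.
Period 2, room 1: period 2 has {a, b, c} and room 1 has {e, f}, leaving only d.
Period 1, room 3: period 1 has {c, e, f} and room 3 has {a, d}, leaving only b.
Period 3, room 2: period 3 has {c, d} and room 2 has {b, c, d, e, f}, leaving only a.
Period 3, room 1: period 3 has {a, c, d} and room 1 has {d, e, f}, leaving only b.
Period 3, room 4: period 3 has {a, b, c, d} and room 4 has {b, c, f}, leaving only e.
Period 3, room 3: period 3 has {a, b, c, d, e} and room 3 has {a, b, d}, leaving only f.
Period 2, room 3: period 2 has {a, b, c, d} and room 3 has {a, b, d, f}, leaving only e.
Period 2, room 6: period 2 has {a, b, c, d, e} and room 6 has {b, c}, leaving only f.
So period 2 reads: d b e c a f.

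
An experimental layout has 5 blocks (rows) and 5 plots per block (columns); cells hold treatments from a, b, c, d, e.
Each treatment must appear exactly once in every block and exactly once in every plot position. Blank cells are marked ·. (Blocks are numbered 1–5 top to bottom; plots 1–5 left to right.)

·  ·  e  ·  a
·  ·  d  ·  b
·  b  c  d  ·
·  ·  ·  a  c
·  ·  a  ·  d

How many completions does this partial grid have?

Block 1, plot 1: eliminating its block and plot leaves {b, c, d}.
Block 1, plot 2: eliminating its block and plot leaves {c, d}.
Block 1, plot 4: eliminating its block and plot leaves {b, c}.
Block 2, plot 1: eliminating its block and plot leaves {a, c, e}.
Block 2, plot 2: eliminating its block and plot leaves {a, c, e}.
Block 2, plot 4: eliminating its block and plot leaves {c, e}.
Block 3, plot 1: eliminating its block and plot leaves {a, e}.
Block 3, plot 5: eliminating its block and plot leaves {e}.
Block 4, plot 1: eliminating its block and plot leaves {b, d, e}.
Block 4, plot 2: eliminating its block and plot leaves {d, e}.
Block 4, plot 3: eliminating its block and plot leaves {b}.
Block 5, plot 1: eliminating its block and plot leaves {b, c, e}.
Block 5, plot 2: eliminating its block and plot leaves {c, e}.
Block 5, plot 4: eliminating its block and plot leaves {b, c, e}.
Enumerating the assignments across these blanks that avoid any block or plot repeat gives 3 completions.

3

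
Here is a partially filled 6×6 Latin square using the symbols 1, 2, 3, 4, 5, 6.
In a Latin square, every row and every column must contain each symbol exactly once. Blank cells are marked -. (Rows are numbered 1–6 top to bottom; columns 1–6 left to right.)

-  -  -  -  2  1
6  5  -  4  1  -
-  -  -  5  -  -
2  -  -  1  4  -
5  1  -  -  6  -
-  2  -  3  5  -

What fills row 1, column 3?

5

Row 1, column 4: row 1 has {1, 2} and column 4 has {1, 3, 4, 5}, leaving only 6.
Row 3, column 5: row 3 has {5} and column 5 has {1, 2, 4, 5, 6}, leaving only 3.
Row 5, column 4: row 5 has {1, 5, 6} and column 4 has {1, 3, 4, 5, 6}, leaving only 2.
Row 1, column 3 is narrowed to {3, 4, 5}.
If it were 3, then row 1, column 2 would be left with no valid symbol.
If it were 4, then row 1, column 2 would be left with no valid symbol.
So row 1, column 3 must be 5.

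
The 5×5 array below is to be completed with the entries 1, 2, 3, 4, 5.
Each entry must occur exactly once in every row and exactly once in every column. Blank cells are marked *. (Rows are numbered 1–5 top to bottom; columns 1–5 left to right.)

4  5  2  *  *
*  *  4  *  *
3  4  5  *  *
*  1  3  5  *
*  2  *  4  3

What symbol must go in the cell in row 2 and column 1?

Row 1, column 5: row 1 has {2, 4, 5} and column 5 has {3}, leaving only 1.
Row 1, column 4: row 1 has {1, 2, 4, 5} and column 4 has {4, 5}, leaving only 3.
Row 2, column 2: row 2 has {4} and column 2 has {1, 2, 4, 5}, leaving only 3.
Row 3, column 5: row 3 has {3, 4, 5} and column 5 has {1, 3}, leaving only 2.
Row 2, column 5: row 2 has {3, 4} and column 5 has {1, 2, 3}, leaving only 5.
Row 3, column 4: row 3 has {2, 3, 4, 5} and column 4 has {3, 4, 5}, leaving only 1.
Row 2, column 4: row 2 has {3, 4, 5} and column 4 has {1, 3, 4, 5}, leaving only 2.
Row 2 already has {2, 3, 4, 5} and column 1 already has {3, 4}, so row 2, column 1 must be 1.

1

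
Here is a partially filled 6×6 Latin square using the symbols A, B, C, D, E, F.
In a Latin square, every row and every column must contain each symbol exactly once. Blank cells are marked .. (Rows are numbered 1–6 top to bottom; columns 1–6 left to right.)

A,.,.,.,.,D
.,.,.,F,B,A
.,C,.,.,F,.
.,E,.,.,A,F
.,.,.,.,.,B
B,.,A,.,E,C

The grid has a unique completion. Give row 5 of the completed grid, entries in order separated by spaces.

F A E C D B

Row 1, column 5: row 1 has {A, D} and column 5 has {A, B, E, F}, leaving only C.
Row 5, column 5: row 5 has {B} and column 5 has {A, B, C, E, F}, leaving only D.
Row 2, column 2: row 2 has {A, B, F} and column 2 has {C, E}, leaving only D.
Row 3, column 6: row 3 has {C, F} and column 6 has {A, B, C, D, F}, leaving only E.
Row 3, column 1: row 3 has {C, E, F} and column 1 has {A, B}, leaving only D.
Row 3, column 3: row 3 has {C, D, E, F} and column 3 has {A}, leaving only B.
Row 3, column 4: row 3 has {B, C, D, E, F} and column 4 has {F}, leaving only A.
Row 4, column 1: row 4 has {A, E, F} and column 1 has {A, B, D}, leaving only C.
Row 2, column 1: row 2 has {A, B, D, F} and column 1 has {A, B, C, D}, leaving only E.
Row 5, column 1: row 5 has {B, D} and column 1 has {A, B, C, D, E}, leaving only F.
Row 5, column 2: row 5 has {B, D, F} and column 2 has {C, D, E}, leaving only A.
Row 2, column 3: row 2 has {A, B, D, E, F} and column 3 has {A, B}, leaving only C.
Row 5, column 3: row 5 has {A, B, D, F} and column 3 has {A, B, C}, leaving only E.
Row 5, column 4: row 5 has {A, B, D, E, F} and column 4 has {A, F}, leaving only C.
So row 5 reads: F A E C D B.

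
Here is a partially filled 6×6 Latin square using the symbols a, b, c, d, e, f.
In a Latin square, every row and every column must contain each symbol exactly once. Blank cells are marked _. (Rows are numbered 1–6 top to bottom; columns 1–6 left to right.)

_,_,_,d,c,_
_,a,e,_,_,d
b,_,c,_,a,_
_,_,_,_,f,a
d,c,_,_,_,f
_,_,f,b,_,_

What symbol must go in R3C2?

Row 2, column 5: row 2 has {a, d, e} and column 5 has {a, c, f}, leaving only b.
Row 3, column 6: row 3 has {a, b, c} and column 6 has {a, d, f}, leaving only e.
Row 1, column 6: row 1 has {c, d} and column 6 has {a, d, e, f}, leaving only b.
Row 1, column 3: row 1 has {b, c, d} and column 3 has {c, e, f}, leaving only a.
Row 3, column 4: row 3 has {a, b, c, e} and column 4 has {b, d}, leaving only f.
Row 3 already has {a, b, c, e, f} and column 2 already has {a, c}, so row 3, column 2 must be d.

d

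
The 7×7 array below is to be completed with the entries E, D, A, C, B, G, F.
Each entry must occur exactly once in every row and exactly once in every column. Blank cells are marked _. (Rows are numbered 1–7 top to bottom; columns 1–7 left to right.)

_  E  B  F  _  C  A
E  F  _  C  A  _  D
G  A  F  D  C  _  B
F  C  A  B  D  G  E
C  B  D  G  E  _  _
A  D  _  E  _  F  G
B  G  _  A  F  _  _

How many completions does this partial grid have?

Row 1, column 1: eliminating its row and column leaves {D}.
Row 1, column 5: eliminating its row and column leaves {G}.
Row 2, column 3: eliminating its row and column leaves {G}.
Row 2, column 6: eliminating its row and column leaves {B}.
Row 3, column 6: eliminating its row and column leaves {E}.
Row 5, column 6: eliminating its row and column leaves {A}.
Row 5, column 7: eliminating its row and column leaves {F}.
Row 6, column 3: eliminating its row and column leaves {C}.
Row 6, column 5: eliminating its row and column leaves {B}.
Row 7, column 3: eliminating its row and column leaves {E, C}.
Row 7, column 6: eliminating its row and column leaves {E, D}.
Row 7, column 7: eliminating its row and column leaves {C}.
Only one assignment across all blanks avoids any row or column repeat, giving 1 completion.

1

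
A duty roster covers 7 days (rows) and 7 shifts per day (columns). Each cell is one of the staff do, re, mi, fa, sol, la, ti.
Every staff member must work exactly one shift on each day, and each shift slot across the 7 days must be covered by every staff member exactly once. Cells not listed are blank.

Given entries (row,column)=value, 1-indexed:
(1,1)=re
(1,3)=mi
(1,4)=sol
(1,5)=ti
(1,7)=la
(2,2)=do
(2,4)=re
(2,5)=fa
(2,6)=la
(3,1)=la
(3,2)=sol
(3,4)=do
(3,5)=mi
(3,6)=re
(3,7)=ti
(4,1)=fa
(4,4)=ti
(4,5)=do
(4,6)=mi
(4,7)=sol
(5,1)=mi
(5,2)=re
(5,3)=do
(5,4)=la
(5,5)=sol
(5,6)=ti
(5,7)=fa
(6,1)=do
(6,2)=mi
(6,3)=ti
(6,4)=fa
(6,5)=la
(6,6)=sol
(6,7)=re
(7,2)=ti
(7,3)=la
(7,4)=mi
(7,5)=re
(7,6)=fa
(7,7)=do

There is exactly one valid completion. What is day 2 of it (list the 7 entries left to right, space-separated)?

ti do sol re fa la mi

Day 2, shift 3: day 2 has {do, re, fa, la} and shift 3 has {do, mi, la, ti}, leaving only sol.
Day 2, shift 1: day 2 has {do, re, fa, sol, la} and shift 1 has {do, re, mi, fa, la}, leaving only ti.
Day 2, shift 7: day 2 has {do, re, fa, sol, la, ti} and shift 7 has {do, re, fa, sol, la, ti}, leaving only mi.
So day 2 reads: ti do sol re fa la mi.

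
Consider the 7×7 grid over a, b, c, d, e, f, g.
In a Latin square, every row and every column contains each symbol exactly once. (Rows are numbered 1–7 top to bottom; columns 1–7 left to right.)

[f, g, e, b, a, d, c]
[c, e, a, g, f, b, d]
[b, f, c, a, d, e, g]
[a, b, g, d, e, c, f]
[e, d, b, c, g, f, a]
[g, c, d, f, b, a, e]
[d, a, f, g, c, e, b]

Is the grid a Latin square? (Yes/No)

No

Every row is a permutation, but column 4 contains g twice (at rows 2 and 7).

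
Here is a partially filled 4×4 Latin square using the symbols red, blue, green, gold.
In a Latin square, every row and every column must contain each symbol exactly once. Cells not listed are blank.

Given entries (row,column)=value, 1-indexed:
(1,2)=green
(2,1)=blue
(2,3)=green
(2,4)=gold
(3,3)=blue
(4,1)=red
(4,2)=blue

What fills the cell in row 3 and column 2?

gold

Row 1, column 1: row 1 has {green} and column 1 has {red, blue}, leaving only gold.
Row 1, column 3: row 1 has {green, gold} and column 3 has {blue, green}, leaving only red.
Row 1, column 4: row 1 has {red, green, gold} and column 4 has {gold}, leaving only blue.
Row 2, column 2: row 2 has {blue, green, gold} and column 2 has {blue, green}, leaving only red.
Row 3 already has {blue} and column 2 already has {red, blue, green}, so row 3, column 2 must be gold.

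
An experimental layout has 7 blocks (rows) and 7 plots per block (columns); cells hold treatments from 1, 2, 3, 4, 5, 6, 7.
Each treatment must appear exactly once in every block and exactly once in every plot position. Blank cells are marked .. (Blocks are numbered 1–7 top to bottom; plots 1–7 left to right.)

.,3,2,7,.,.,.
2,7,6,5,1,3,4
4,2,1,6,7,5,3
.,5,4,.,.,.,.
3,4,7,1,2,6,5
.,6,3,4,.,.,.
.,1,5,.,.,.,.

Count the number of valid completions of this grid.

Block 1, plot 1: eliminating its block and plot leaves {1, 5, 6}.
Block 1, plot 5: eliminating its block and plot leaves {4, 5, 6}.
Block 1, plot 6: eliminating its block and plot leaves {1, 4}.
Block 1, plot 7: eliminating its block and plot leaves {1, 6}.
Block 4, plot 1: eliminating its block and plot leaves {1, 6, 7}.
Block 4, plot 4: eliminating its block and plot leaves {2, 3}.
Block 4, plot 5: eliminating its block and plot leaves {3, 6}.
Block 4, plot 6: eliminating its block and plot leaves {1, 2, 7}.
Block 4, plot 7: eliminating its block and plot leaves {1, 2, 6, 7}.
Block 6, plot 1: eliminating its block and plot leaves {1, 5, 7}.
Block 6, plot 5: eliminating its block and plot leaves {5}.
Block 6, plot 6: eliminating its block and plot leaves {1, 2, 7}.
Block 6, plot 7: eliminating its block and plot leaves {1, 2, 7}.
Block 7, plot 1: eliminating its block and plot leaves {6, 7}.
Block 7, plot 4: eliminating its block and plot leaves {2, 3}.
Block 7, plot 5: eliminating its block and plot leaves {3, 4, 6}.
Block 7, plot 6: eliminating its block and plot leaves {2, 4, 7}.
Block 7, plot 7: eliminating its block and plot leaves {2, 6, 7}.
Enumerating the assignments across these blanks that avoid any block or plot repeat gives 7 completions.

7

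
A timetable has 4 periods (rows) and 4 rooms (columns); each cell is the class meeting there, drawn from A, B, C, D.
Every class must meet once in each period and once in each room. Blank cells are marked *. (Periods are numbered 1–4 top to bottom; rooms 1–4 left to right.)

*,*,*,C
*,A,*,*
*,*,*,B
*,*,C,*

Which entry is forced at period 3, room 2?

Period 2, room 4: period 2 has {A} and room 4 has {B, C}, leaving only D.
Period 2, room 3: period 2 has {A, D} and room 3 has {C}, leaving only B.
Period 2, room 1: period 2 has {A, B, D} and room 1 has {}, leaving only C.
Period 4, room 4: period 4 has {C} and room 4 has {B, C, D}, leaving only A.
Period 3, room 2 is narrowed to {C, D}.
If it were D, then period 4, room 2 would be left with no valid symbol.
So period 3, room 2 must be C.

C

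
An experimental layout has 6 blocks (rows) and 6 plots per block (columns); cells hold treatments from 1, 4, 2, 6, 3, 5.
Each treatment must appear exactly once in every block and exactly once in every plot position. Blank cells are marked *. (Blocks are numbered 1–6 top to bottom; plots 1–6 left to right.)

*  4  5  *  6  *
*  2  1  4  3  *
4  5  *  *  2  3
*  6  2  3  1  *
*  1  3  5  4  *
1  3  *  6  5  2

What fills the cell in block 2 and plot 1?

Block 1, plot 6: block 1 has {4, 6, 5} and plot 6 has {2, 3}, leaving only 1.
Block 1, plot 4: block 1 has {1, 4, 6, 5} and plot 4 has {4, 6, 3, 5}, leaving only 2.
Block 1, plot 1: block 1 has {1, 4, 2, 6, 5} and plot 1 has {1, 4}, leaving only 3.
Block 3, plot 3: block 3 has {4, 2, 3, 5} and plot 3 has {1, 2, 3, 5}, leaving only 6.
Block 3, plot 4: block 3 has {4, 2, 6, 3, 5} and plot 4 has {4, 2, 6, 3, 5}, leaving only 1.
Block 4, plot 1: block 4 has {1, 2, 6, 3} and plot 1 has {1, 4, 3}, leaving only 5.
Block 2 already has {1, 4, 2, 3} and plot 1 already has {1, 4, 3, 5}, so block 2, plot 1 must be 6.

6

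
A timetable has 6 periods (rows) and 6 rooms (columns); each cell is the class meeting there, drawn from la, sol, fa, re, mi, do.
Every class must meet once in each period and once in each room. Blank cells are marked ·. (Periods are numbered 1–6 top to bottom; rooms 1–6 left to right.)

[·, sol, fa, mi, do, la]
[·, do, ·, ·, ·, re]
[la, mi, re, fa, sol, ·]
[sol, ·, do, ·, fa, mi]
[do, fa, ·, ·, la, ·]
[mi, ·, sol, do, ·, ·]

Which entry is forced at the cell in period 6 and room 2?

la

Period 1, room 1: period 1 has {la, sol, fa, mi, do} and room 1 has {la, sol, mi, do}, leaving only re.
Period 2, room 1: period 2 has {re, do} and room 1 has {la, sol, re, mi, do}, leaving only fa.
Period 2, room 5: period 2 has {fa, re, do} and room 5 has {la, sol, fa, do}, leaving only mi.
Period 2, room 3: period 2 has {fa, re, mi, do} and room 3 has {sol, fa, re, do}, leaving only la.
Period 2, room 4: period 2 has {la, fa, re, mi, do} and room 4 has {fa, mi, do}, leaving only sol.
Period 3, room 6: period 3 has {la, sol, fa, re, mi} and room 6 has {la, re, mi}, leaving only do.
Period 5, room 3: period 5 has {la, fa, do} and room 3 has {la, sol, fa, re, do}, leaving only mi.
Period 5, room 4: period 5 has {la, fa, mi, do} and room 4 has {sol, fa, mi, do}, leaving only re.
Period 4, room 4: period 4 has {sol, fa, mi, do} and room 4 has {sol, fa, re, mi, do}, leaving only la.
Period 4, room 2: period 4 has {la, sol, fa, mi, do} and room 2 has {sol, fa, mi, do}, leaving only re.
Period 6 already has {sol, mi, do} and room 2 already has {sol, fa, re, mi, do}, so period 6, room 2 must be la.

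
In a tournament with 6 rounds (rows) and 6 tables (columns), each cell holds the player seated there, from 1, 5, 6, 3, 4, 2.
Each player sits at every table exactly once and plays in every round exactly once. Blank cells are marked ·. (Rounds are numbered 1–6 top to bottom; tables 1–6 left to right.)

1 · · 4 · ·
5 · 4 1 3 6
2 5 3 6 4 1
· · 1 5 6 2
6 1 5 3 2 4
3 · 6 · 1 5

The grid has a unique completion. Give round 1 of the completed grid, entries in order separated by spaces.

Round 1, table 3: round 1 has {1, 4} and table 3 has {1, 5, 6, 3, 4}, leaving only 2.
Round 1, table 5: round 1 has {1, 4, 2} and table 5 has {1, 6, 3, 4, 2}, leaving only 5.
Round 1, table 6: round 1 has {1, 5, 4, 2} and table 6 has {1, 5, 6, 4, 2}, leaving only 3.
Round 1, table 2: round 1 has {1, 5, 3, 4, 2} and table 2 has {1, 5}, leaving only 6.
So round 1 reads: 1 6 2 4 5 3.

1 6 2 4 5 3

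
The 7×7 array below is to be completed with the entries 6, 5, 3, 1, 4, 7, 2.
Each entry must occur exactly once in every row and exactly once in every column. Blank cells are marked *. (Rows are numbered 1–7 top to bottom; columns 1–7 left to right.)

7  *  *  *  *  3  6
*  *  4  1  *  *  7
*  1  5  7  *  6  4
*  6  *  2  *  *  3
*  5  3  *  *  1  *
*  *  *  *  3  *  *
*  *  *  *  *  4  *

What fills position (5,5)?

Row 3, column 5: row 3 has {6, 5, 1, 4, 7} and column 5 has {3}, leaving only 2.
Row 3, column 1: row 3 has {6, 5, 1, 4, 7, 2} and column 1 has {7}, leaving only 3.
Row 5, column 7: row 5 has {5, 3, 1} and column 7 has {6, 3, 4, 7}, leaving only 2.
Row 5, column 5 is narrowed to {6, 4, 7}.
If it were 6, then row 5, column 4 would be left with no valid symbol.
If it were 4, then row 5, column 4 would be left with no valid symbol.
So row 5, column 5 must be 7.

7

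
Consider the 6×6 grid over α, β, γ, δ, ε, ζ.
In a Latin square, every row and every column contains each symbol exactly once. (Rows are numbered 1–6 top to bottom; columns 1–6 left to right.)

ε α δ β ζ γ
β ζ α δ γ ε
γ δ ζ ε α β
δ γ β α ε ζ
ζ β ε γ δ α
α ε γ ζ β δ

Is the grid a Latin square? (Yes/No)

Yes

Each row is a permutation of the 6 symbols, and so is each column.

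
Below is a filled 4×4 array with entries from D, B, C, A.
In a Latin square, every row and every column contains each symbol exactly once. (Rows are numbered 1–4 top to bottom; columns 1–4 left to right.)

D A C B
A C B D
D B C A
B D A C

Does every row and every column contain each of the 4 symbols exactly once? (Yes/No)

No

Every row is a permutation, but column 3 contains C twice (at rows 1 and 3).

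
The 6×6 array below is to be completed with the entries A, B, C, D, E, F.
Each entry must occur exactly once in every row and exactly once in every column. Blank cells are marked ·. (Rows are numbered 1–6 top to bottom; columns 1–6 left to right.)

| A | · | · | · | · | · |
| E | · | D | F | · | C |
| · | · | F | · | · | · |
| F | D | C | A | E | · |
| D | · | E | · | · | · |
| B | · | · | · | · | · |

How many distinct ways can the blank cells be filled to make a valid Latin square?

Row 1, column 2: eliminating its row and column leaves {B, C, E, F}.
Row 1, column 3: eliminating its row and column leaves {B}.
Row 1, column 4: eliminating its row and column leaves {B, C, D, E}.
Row 1, column 5: eliminating its row and column leaves {B, C, D, F}.
Row 1, column 6: eliminating its row and column leaves {B, D, E, F}.
Row 2, column 2: eliminating its row and column leaves {A, B}.
Row 2, column 5: eliminating its row and column leaves {A, B}.
Row 3, column 1: eliminating its row and column leaves {C}.
Row 3, column 2: eliminating its row and column leaves {A, B, C, E}.
Row 3, column 4: eliminating its row and column leaves {B, C, D, E}.
Row 3, column 5: eliminating its row and column leaves {A, B, C, D}.
Row 3, column 6: eliminating its row and column leaves {A, B, D, E}.
Row 4, column 6: eliminating its row and column leaves {B}.
Row 5, column 2: eliminating its row and column leaves {A, B, C, F}.
Row 5, column 4: eliminating its row and column leaves {B, C}.
Row 5, column 5: eliminating its row and column leaves {A, B, C, F}.
Row 5, column 6: eliminating its row and column leaves {A, B, F}.
Row 6, column 2: eliminating its row and column leaves {A, C, E, F}.
Row 6, column 3: eliminating its row and column leaves {A}.
Row 6, column 4: eliminating its row and column leaves {C, D, E}.
Row 6, column 5: eliminating its row and column leaves {A, C, D, F}.
Row 6, column 6: eliminating its row and column leaves {A, D, E, F}.
Enumerating the assignments across these blanks that avoid any row or column repeat gives 40 completions.

40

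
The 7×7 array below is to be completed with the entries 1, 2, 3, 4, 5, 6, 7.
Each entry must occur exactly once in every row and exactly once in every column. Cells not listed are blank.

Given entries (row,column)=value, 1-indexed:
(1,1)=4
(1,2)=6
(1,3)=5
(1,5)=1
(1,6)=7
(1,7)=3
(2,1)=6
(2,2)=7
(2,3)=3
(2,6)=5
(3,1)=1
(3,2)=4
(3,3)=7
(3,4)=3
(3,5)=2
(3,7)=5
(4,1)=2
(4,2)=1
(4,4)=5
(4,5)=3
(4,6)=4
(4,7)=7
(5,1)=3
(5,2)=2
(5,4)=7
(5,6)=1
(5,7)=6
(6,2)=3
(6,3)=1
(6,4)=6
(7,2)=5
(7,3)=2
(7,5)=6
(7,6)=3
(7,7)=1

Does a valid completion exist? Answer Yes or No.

Yes

No row or column among the givens repeats a symbol, and propagating forced cells runs into no contradiction.
One valid completion exists (for instance, 4 6 5 2 1 7 3 / 6 7 3 1 4 5 2 / 1 4 7 3 2 6 5 / 2 1 6 5 3 4 7 / 3 2 4 7 5 1 6 / 5 3 1 6 7 2 4 / 7 5 2 4 6 3 1).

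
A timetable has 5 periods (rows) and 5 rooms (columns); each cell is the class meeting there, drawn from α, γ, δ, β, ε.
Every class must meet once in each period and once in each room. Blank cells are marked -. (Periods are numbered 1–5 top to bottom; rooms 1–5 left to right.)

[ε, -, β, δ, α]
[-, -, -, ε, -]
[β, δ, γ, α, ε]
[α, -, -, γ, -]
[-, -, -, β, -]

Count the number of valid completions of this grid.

Period 1, room 2: eliminating its period and room leaves {γ}.
Period 2, room 1: eliminating its period and room leaves {γ, δ}.
Period 2, room 2: eliminating its period and room leaves {α, γ, β}.
Period 2, room 3: eliminating its period and room leaves {α, δ}.
Period 2, room 5: eliminating its period and room leaves {γ, δ, β}.
Period 4, room 2: eliminating its period and room leaves {β, ε}.
Period 4, room 3: eliminating its period and room leaves {δ, ε}.
Period 4, room 5: eliminating its period and room leaves {δ, β}.
Period 5, room 1: eliminating its period and room leaves {γ, δ}.
Period 5, room 2: eliminating its period and room leaves {α, γ, ε}.
Period 5, room 3: eliminating its period and room leaves {α, δ, ε}.
Period 5, room 5: eliminating its period and room leaves {γ, δ}.
Enumerating the assignments across these blanks that avoid any period or room repeat gives 3 completions.

3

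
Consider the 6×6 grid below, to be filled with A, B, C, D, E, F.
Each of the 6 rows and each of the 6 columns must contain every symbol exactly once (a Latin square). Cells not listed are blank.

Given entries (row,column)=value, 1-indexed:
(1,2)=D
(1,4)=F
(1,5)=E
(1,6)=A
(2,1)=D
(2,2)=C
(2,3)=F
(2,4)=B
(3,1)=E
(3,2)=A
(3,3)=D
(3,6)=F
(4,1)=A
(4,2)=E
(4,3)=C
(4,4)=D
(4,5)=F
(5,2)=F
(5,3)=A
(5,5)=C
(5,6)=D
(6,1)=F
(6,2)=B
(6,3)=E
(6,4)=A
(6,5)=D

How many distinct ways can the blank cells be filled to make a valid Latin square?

Row 1, column 1: eliminating its row and column leaves {B, C}.
Row 1, column 3: eliminating its row and column leaves {B}.
Row 2, column 5: eliminating its row and column leaves {A}.
Row 2, column 6: eliminating its row and column leaves {E}.
Row 3, column 4: eliminating its row and column leaves {C}.
Row 3, column 5: eliminating its row and column leaves {B}.
Row 4, column 6: eliminating its row and column leaves {B}.
Row 5, column 1: eliminating its row and column leaves {B}.
Row 5, column 4: eliminating its row and column leaves {E}.
Row 6, column 6: eliminating its row and column leaves {C}.
Only one assignment across all blanks avoids any row or column repeat, giving 1 completion.

1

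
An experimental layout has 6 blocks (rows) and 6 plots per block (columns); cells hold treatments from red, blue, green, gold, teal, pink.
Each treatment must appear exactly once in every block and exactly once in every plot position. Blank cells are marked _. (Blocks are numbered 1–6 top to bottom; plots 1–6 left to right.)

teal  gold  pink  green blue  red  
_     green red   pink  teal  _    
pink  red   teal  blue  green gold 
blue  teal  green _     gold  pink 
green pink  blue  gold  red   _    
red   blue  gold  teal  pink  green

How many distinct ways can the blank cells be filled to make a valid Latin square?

Block 2, plot 1: eliminating its block and plot leaves {gold}.
Block 2, plot 6: eliminating its block and plot leaves {blue}.
Block 4, plot 4: eliminating its block and plot leaves {red}.
Block 5, plot 6: eliminating its block and plot leaves {teal}.
Only one assignment across all blanks avoids any block or plot repeat, giving 1 completion.

1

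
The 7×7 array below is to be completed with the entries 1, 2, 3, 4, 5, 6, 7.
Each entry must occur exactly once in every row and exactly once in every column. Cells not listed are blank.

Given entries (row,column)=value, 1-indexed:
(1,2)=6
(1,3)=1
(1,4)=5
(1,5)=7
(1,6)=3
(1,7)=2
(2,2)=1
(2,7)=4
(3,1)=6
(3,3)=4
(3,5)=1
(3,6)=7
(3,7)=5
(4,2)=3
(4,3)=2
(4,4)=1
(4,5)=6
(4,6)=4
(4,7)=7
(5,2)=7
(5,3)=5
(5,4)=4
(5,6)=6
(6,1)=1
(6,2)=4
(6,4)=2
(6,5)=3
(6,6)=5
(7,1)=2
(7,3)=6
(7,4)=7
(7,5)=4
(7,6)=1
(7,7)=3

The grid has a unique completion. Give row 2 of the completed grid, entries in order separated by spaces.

7 1 3 6 5 2 4

Row 2, column 6: row 2 has {1, 4} and column 6 has {1, 3, 4, 5, 6, 7}, leaving only 2.
Row 2, column 5: row 2 has {1, 2, 4} and column 5 has {1, 3, 4, 6, 7}, leaving only 5.
Row 1, column 1: row 1 has {1, 2, 3, 5, 6, 7} and column 1 has {1, 2, 6}, leaving only 4.
Row 3, column 2: row 3 has {1, 4, 5, 6, 7} and column 2 has {1, 3, 4, 6, 7}, leaving only 2.
Row 3, column 4: row 3 has {1, 2, 4, 5, 6, 7} and column 4 has {1, 2, 4, 5, 7}, leaving only 3.
Row 2, column 4: row 2 has {1, 2, 4, 5} and column 4 has {1, 2, 3, 4, 5, 7}, leaving only 6.
Row 4, column 1: row 4 has {1, 2, 3, 4, 6, 7} and column 1 has {1, 2, 4, 6}, leaving only 5.
Row 5, column 1: row 5 has {4, 5, 6, 7} and column 1 has {1, 2, 4, 5, 6}, leaving only 3.
Row 2, column 1: row 2 has {1, 2, 4, 5, 6} and column 1 has {1, 2, 3, 4, 5, 6}, leaving only 7.
Row 2, column 3: row 2 has {1, 2, 4, 5, 6, 7} and column 3 has {1, 2, 4, 5, 6}, leaving only 3.
So row 2 reads: 7 1 3 6 5 2 4.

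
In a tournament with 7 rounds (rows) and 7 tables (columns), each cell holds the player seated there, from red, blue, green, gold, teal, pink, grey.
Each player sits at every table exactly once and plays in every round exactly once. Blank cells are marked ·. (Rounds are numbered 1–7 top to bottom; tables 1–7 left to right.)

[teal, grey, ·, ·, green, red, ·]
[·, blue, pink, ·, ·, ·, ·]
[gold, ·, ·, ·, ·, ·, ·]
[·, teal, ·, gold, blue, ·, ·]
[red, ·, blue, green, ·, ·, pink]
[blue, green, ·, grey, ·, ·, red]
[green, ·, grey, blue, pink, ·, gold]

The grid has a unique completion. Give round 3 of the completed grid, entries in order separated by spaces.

gold pink green red grey blue teal

Round 1, table 3: round 1 has {red, green, teal, grey} and table 3 has {blue, pink, grey}, leaving only gold.
Round 1, table 4: round 1 has {red, green, gold, teal, grey} and table 4 has {blue, green, gold, grey}, leaving only pink.
Round 1, table 7: round 1 has {red, green, gold, teal, pink, grey} and table 7 has {red, gold, pink}, leaving only blue.
Round 2, table 1: round 2 has {blue, pink} and table 1 has {red, blue, green, gold, teal}, leaving only grey.
Round 4, table 1: round 4 has {blue, gold, teal} and table 1 has {red, blue, green, gold, teal, grey}, leaving only pink.
Round 5, table 2: round 5 has {red, blue, green, pink} and table 2 has {blue, green, teal, grey}, leaving only gold.
Round 6, table 3: round 6 has {red, blue, green, grey} and table 3 has {blue, gold, pink, grey}, leaving only teal.
Round 6, table 5: round 6 has {red, blue, green, teal, grey} and table 5 has {blue, green, pink}, leaving only gold.
Round 6, table 6: round 6 has {red, blue, green, gold, teal, grey} and table 6 has {red}, leaving only pink.
Round 7, table 2: round 7 has {blue, green, gold, pink, grey} and table 2 has {blue, green, gold, teal, grey}, leaving only red.
Round 3, table 2: round 3 has {gold} and table 2 has {red, blue, green, gold, teal, grey}, leaving only pink.
Round 7, table 6: round 7 has {red, blue, green, gold, pink, grey} and table 6 has {red, pink}, leaving only teal.
Round 5, table 6: round 5 has {red, blue, green, gold, pink} and table 6 has {red, teal, pink}, leaving only grey.
Round 4, table 6: round 4 has {blue, gold, teal, pink} and table 6 has {red, teal, pink, grey}, leaving only green.
Round 3, table 6: round 3 has {gold, pink} and table 6 has {red, green, teal, pink, grey}, leaving only blue.
Round 2, table 6: round 2 has {blue, pink, grey} and table 6 has {red, blue, green, teal, pink, grey}, leaving only gold.
Round 4, table 3: round 4 has {blue, green, gold, teal, pink} and table 3 has {blue, gold, teal, pink, grey}, leaving only red.
Round 3, table 3: round 3 has {blue, gold, pink} and table 3 has {red, blue, gold, teal, pink, grey}, leaving only green.
Round 4, table 7: round 4 has {red, blue, green, gold, teal, pink} and table 7 has {red, blue, gold, pink}, leaving only grey.
Round 3, table 7: round 3 has {blue, green, gold, pink} and table 7 has {red, blue, gold, pink, grey}, leaving only teal.
Round 3, table 4: round 3 has {blue, green, gold, teal, pink} and table 4 has {blue, green, gold, pink, grey}, leaving only red.
Round 3, table 5: round 3 has {red, blue, green, gold, teal, pink} and table 5 has {blue, green, gold, pink}, leaving only grey.
So round 3 reads: gold pink green red grey blue teal.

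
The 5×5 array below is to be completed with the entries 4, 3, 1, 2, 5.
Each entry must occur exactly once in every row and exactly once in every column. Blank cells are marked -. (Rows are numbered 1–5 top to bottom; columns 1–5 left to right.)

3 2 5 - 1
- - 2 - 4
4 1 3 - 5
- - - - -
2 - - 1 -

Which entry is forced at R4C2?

Row 1, column 4: row 1 has {3, 1, 2, 5} and column 4 has {1}, leaving only 4.
Row 3, column 4: row 3 has {4, 3, 1, 5} and column 4 has {4, 1}, leaving only 2.
Row 5, column 3: row 5 has {1, 2} and column 3 has {3, 2, 5}, leaving only 4.
Row 4, column 3: row 4 has {} and column 3 has {4, 3, 2, 5}, leaving only 1.
Row 4, column 1: row 4 has {1} and column 1 has {4, 3, 2}, leaving only 5.
Row 2, column 1: row 2 has {4, 2} and column 1 has {4, 3, 2, 5}, leaving only 1.
Row 4, column 4: row 4 has {1, 5} and column 4 has {4, 1, 2}, leaving only 3.
Row 4 already has {3, 1, 5} and column 2 already has {1, 2}, so row 4, column 2 must be 4.

4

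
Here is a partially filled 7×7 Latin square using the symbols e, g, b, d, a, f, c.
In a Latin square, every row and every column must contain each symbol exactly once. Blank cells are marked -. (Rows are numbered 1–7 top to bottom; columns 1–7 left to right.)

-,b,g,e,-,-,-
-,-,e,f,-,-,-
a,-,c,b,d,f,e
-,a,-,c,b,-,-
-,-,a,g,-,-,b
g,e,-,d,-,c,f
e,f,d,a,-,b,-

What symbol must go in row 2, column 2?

d

Row 3, column 2: row 3 has {e, b, d, a, f, c} and column 2 has {e, b, a, f}, leaving only g.
Row 4, column 3: row 4 has {b, a, c} and column 3 has {e, g, d, a, c}, leaving only f.
Row 4, column 1: row 4 has {b, a, f, c} and column 1 has {e, g, a}, leaving only d.
Row 4, column 7: row 4 has {b, d, a, f, c} and column 7 has {e, b, f}, leaving only g.
Row 4, column 6: row 4 has {g, b, d, a, f, c} and column 6 has {b, f, c}, leaving only e.
Row 5, column 6: row 5 has {g, b, a} and column 6 has {e, b, f, c}, leaving only d.
Row 1, column 6: row 1 has {e, g, b} and column 6 has {e, b, d, f, c}, leaving only a.
Row 2, column 6: row 2 has {e, f} and column 6 has {e, b, d, a, f, c}, leaving only g.
Row 5, column 2: row 5 has {g, b, d, a} and column 2 has {e, g, b, a, f}, leaving only c.
Row 2 already has {e, g, f} and column 2 already has {e, g, b, a, f, c}, so row 2, column 2 must be d.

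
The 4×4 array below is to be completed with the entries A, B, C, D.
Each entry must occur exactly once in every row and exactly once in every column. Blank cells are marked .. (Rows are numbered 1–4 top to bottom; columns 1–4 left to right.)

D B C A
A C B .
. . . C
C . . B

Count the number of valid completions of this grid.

2

Row 2, column 4: eliminating its row and column leaves {D}.
Row 3, column 1: eliminating its row and column leaves {B}.
Row 3, column 2: eliminating its row and column leaves {A, D}.
Row 3, column 3: eliminating its row and column leaves {A, D}.
Row 4, column 2: eliminating its row and column leaves {A, D}.
Row 4, column 3: eliminating its row and column leaves {A, D}.
Enumerating the assignments across these blanks that avoid any row or column repeat gives 2 completions.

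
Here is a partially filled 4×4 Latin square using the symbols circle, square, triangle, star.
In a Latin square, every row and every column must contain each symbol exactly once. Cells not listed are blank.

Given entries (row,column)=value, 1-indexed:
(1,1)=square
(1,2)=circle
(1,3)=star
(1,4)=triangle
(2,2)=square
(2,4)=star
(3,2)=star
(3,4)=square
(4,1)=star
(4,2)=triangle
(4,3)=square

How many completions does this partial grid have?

2

Row 2, column 1: eliminating its row and column leaves {circle, triangle}.
Row 2, column 3: eliminating its row and column leaves {circle, triangle}.
Row 3, column 1: eliminating its row and column leaves {circle, triangle}.
Row 3, column 3: eliminating its row and column leaves {circle, triangle}.
Row 4, column 4: eliminating its row and column leaves {circle}.
Enumerating the assignments across these blanks that avoid any row or column repeat gives 2 completions.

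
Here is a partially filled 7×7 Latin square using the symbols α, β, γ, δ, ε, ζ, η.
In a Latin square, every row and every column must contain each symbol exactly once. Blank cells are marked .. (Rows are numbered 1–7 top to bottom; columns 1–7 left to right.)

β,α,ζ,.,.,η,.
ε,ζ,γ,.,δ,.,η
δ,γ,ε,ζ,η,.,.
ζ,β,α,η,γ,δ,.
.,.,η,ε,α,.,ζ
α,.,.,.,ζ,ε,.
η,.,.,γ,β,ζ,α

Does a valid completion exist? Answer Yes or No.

No

Row 1, column 4: row 1 has {α, β, ζ, η} and column 4 has {γ, ε, ζ, η}, so it must be δ.
Row 1, column 5: row 1 has {α, β, δ, ζ, η} and column 5 has {α, β, γ, δ, ζ, η}, so it must be ε.
Row 1, column 7: row 1 has {α, β, δ, ε, ζ, η} and column 7 has {α, ζ, η}, so it must be γ.
Row 3, column 7: row 3 has {γ, δ, ε, ζ, η} and column 7 has {α, γ, ζ, η}, so it must be β.
Row 3, column 6: row 3 has {β, γ, δ, ε, ζ, η} and column 6 has {δ, ε, ζ, η}, so it must be α.
Row 2, column 6: row 2 has {γ, δ, ε, ζ, η} and column 6 has {α, δ, ε, ζ, η}, so it must be β.
Row 2, column 4: row 2 has {β, γ, δ, ε, ζ, η} and column 4 has {γ, δ, ε, ζ, η}, so it must be α.
Row 4, column 7: row 4 has {α, β, γ, δ, ζ, η} and column 7 has {α, β, γ, ζ, η}, so it must be ε.
Row 5, column 1: row 5 has {α, ε, ζ, η} and column 1 has {α, β, δ, ε, ζ, η}, so it must be γ.
Now row 5, column 6: row 5 together with column 6 already contain {α, β, γ, δ, ε, ζ, η} — every symbol — so nothing can go there. The grid has no valid completion.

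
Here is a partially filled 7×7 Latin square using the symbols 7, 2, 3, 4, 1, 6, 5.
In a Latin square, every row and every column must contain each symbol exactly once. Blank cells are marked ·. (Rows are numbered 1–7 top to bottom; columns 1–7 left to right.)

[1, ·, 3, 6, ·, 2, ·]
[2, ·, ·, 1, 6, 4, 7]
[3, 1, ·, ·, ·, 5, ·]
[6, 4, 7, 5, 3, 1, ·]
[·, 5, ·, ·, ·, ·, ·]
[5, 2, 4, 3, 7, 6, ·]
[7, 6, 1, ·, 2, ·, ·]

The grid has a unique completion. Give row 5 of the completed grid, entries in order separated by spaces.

Row 5, column 1: row 5 has {5} and column 1 has {7, 2, 3, 1, 6, 5}, leaving only 4.
Row 5, column 5: row 5 has {4, 5} and column 5 has {7, 2, 3, 6}, leaving only 1.
Row 1, column 2: row 1 has {2, 3, 1, 6} and column 2 has {2, 4, 1, 6, 5}, leaving only 7.
Row 2, column 2: row 2 has {7, 2, 4, 1, 6} and column 2 has {7, 2, 4, 1, 6, 5}, leaving only 3.
Row 2, column 3: row 2 has {7, 2, 3, 4, 1, 6} and column 3 has {7, 3, 4, 1}, leaving only 5.
Row 3, column 5: row 3 has {3, 1, 5} and column 5 has {7, 2, 3, 1, 6}, leaving only 4.
Row 1, column 5: row 1 has {7, 2, 3, 1, 6} and column 5 has {7, 2, 3, 4, 1, 6}, leaving only 5.
Row 1, column 7: row 1 has {7, 2, 3, 1, 6, 5} and column 7 has {7}, leaving only 4.
Row 4, column 7: row 4 has {7, 3, 4, 1, 6, 5} and column 7 has {7, 4}, leaving only 2.
Row 3, column 7: row 3 has {3, 4, 1, 5} and column 7 has {7, 2, 4}, leaving only 6.
Row 5, column 7: row 5 has {4, 1, 5} and column 7 has {7, 2, 4, 6}, leaving only 3.
Row 5, column 6: row 5 has {3, 4, 1, 5} and column 6 has {2, 4, 1, 6, 5}, leaving only 7.
Row 5, column 4: row 5 has {7, 3, 4, 1, 5} and column 4 has {3, 1, 6, 5}, leaving only 2.
Row 5, column 3: row 5 has {7, 2, 3, 4, 1, 5} and column 3 has {7, 3, 4, 1, 5}, leaving only 6.
So row 5 reads: 4 5 6 2 1 7 3.

4 5 6 2 1 7 3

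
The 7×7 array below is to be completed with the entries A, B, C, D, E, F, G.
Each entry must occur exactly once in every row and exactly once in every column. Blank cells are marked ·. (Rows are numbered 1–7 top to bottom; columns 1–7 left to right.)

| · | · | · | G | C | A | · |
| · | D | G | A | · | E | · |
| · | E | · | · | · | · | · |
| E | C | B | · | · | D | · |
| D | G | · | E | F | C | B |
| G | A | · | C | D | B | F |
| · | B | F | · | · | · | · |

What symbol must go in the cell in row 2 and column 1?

Row 1, column 2: row 1 has {A, C, G} and column 2 has {A, B, C, D, E, G}, leaving only F.
Row 1, column 1: row 1 has {A, C, F, G} and column 1 has {D, E, G}, leaving only B.
Row 2, column 5: row 2 has {A, D, E, G} and column 5 has {C, D, F}, leaving only B.
Row 2, column 7: row 2 has {A, B, D, E, G} and column 7 has {B, F}, leaving only C.
Row 2 already has {A, B, C, D, E, G} and column 1 already has {B, D, E, G}, so row 2, column 1 must be F.

F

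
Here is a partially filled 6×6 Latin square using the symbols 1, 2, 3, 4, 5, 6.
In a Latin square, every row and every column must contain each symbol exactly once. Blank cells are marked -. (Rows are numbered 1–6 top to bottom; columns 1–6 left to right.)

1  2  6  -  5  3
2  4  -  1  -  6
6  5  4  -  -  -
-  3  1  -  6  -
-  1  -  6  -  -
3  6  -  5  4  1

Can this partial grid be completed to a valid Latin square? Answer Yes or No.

Yes

No row or column among the givens repeats a symbol, and propagating forced cells runs into no contradiction.
One valid completion exists (for instance, 1 2 6 4 5 3 / 2 4 5 1 3 6 / 6 5 4 3 1 2 / 5 3 1 2 6 4 / 4 1 3 6 2 5 / 3 6 2 5 4 1).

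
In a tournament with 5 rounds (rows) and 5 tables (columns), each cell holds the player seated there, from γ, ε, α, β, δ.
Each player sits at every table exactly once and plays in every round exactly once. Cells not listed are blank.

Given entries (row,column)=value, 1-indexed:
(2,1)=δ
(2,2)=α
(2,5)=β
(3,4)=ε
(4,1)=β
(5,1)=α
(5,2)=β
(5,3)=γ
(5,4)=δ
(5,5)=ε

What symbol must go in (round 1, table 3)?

α

Round 2, table 3: round 2 has {α, β, δ} and table 3 has {γ}, leaving only ε.
Round 2, table 4: round 2 has {ε, α, β, δ} and table 4 has {ε, δ}, leaving only γ.
Round 3, table 1: round 3 has {ε} and table 1 has {α, β, δ}, leaving only γ.
Round 1, table 1: round 1 has {} and table 1 has {γ, α, β, δ}, leaving only ε.
Round 3, table 2: round 3 has {γ, ε} and table 2 has {α, β}, leaving only δ.
Round 1, table 2: round 1 has {ε} and table 2 has {α, β, δ}, leaving only γ.
Round 3, table 5: round 3 has {γ, ε, δ} and table 5 has {ε, β}, leaving only α.
Round 1, table 5: round 1 has {γ, ε} and table 5 has {ε, α, β}, leaving only δ.
Round 3, table 3: round 3 has {γ, ε, α, δ} and table 3 has {γ, ε}, leaving only β.
Round 1 already has {γ, ε, δ} and table 3 already has {γ, ε, β}, so round 1, table 3 must be α.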